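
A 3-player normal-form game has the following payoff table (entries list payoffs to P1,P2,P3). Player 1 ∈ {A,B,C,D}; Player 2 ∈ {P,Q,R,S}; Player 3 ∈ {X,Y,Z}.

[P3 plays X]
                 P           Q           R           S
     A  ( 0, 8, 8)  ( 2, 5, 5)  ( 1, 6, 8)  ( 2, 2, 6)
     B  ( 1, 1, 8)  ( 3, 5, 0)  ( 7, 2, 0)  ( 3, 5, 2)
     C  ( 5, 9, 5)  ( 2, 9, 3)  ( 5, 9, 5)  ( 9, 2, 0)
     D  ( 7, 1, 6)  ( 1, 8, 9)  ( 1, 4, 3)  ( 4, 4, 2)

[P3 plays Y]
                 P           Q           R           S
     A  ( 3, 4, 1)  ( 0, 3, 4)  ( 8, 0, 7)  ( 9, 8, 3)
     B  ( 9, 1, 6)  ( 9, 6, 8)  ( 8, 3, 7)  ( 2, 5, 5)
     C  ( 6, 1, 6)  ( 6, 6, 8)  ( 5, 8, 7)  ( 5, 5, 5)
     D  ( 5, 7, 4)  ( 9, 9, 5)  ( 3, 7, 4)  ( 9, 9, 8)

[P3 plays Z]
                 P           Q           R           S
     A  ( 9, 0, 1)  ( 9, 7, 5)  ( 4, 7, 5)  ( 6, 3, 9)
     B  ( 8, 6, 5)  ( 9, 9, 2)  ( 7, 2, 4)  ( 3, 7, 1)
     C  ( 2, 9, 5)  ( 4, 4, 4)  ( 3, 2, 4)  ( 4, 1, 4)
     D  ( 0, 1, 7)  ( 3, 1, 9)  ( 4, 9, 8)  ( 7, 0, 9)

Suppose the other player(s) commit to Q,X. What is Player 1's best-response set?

argmax u_1 = {B}

u_1(A vs Q,X) = 2
u_1(B vs Q,X) = 3
u_1(C vs Q,X) = 2
u_1(D vs Q,X) = 1
max payoff 3 at {B}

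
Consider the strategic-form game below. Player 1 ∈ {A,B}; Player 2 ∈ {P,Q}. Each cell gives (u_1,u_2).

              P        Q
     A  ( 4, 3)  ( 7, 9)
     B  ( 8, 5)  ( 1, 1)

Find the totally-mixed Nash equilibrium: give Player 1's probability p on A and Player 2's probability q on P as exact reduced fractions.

P1 mixes 2/5 on A; P2 mixes 3/5 on P

P1 indiff ⇒ q·4+(1-q)·7 = q·8+(1-q)·1 ⇒ q(-4) = (1-q)(-6) ⇒ q = 3/5
P2 indiff ⇒ p·3+(1-p)·5 = p·9+(1-p)·1 ⇒ p(-6) = (1-p)(-4) ⇒ p = 2/5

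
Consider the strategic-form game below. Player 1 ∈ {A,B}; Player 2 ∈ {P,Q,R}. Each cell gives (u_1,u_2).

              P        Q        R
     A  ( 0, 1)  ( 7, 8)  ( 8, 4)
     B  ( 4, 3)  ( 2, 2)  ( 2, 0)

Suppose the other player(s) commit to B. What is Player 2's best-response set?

P2 best: {P}

u_2(P vs B) = 3
u_2(Q vs B) = 2
u_2(R vs B) = 0
max payoff 3 at {P}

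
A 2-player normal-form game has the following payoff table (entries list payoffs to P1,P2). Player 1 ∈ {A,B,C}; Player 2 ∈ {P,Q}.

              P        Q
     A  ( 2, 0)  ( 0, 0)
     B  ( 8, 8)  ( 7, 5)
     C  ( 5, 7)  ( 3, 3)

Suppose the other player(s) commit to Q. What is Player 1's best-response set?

BR_1 = {B}

u_1(A vs Q) = 0
u_1(B vs Q) = 7
u_1(C vs Q) = 3
max payoff 7 at {B}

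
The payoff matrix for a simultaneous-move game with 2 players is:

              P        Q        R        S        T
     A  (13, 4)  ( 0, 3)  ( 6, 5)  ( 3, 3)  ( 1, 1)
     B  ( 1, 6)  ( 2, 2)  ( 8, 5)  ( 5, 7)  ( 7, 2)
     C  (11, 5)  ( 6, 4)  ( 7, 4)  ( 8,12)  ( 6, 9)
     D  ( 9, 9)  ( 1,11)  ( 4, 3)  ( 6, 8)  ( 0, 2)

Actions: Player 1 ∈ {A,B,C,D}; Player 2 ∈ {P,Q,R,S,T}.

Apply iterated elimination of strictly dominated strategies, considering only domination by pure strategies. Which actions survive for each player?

Survivors P1:{A,B,C} P2:{P,R,S}

P1 drop D (C beats it: P:11>9 Q:6>1 R:7>4 S:8>6 T:6>0)
P2 drop Q (P beats it: A:4>3 B:6>2 C:5>4)
P2 drop T (S beats it: A:3>1 B:7>2 C:12>9)
P1→{A,B,C} P2→{P,R,S}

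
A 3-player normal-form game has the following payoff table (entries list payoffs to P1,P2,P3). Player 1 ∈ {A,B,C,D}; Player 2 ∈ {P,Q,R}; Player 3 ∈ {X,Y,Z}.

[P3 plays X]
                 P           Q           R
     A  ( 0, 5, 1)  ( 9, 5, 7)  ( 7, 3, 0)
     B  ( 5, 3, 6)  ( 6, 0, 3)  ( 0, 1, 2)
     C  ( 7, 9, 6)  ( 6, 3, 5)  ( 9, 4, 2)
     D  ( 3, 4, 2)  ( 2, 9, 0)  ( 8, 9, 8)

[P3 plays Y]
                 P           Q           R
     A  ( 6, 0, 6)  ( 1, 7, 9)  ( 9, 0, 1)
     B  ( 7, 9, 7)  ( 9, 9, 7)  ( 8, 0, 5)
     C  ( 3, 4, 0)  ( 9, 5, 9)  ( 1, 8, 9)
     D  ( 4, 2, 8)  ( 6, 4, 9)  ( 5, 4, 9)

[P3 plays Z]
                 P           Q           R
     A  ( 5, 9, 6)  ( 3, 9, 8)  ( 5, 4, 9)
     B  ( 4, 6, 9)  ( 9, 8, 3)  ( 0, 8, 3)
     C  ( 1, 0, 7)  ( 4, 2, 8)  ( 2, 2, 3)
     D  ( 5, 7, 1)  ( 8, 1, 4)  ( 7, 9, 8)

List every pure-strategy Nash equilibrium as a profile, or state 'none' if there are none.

NE set: (A,P,Z), (B,Q,Y)

(A,P,X): not NE [P1→C gives 7>0; P3→Z gives 6>1]
(A,P,Y): not NE [P1→B gives 7>6; P2→Q gives 7>0]
(A,P,Z): NE
(A,Q,X): not NE [P3→Y gives 9>7]
(A,Q,Y): not NE [P1→C gives 9>1]
(A,Q,Z): not NE [P1→B gives 9>3; P3→Y gives 9>8]
(A,R,X): not NE [P1→C gives 9>7; P2→Q gives 5>3; P3→Z gives 9>0]
(A,R,Y): not NE [P2→Q gives 7>0; P3→Z gives 9>1]
(A,R,Z): not NE [P1→D gives 7>5; P2→Q gives 9>4]
(B,P,X): not NE [P1→C gives 7>5; P3→Z gives 9>6]
(B,P,Y): not NE [P3→Z gives 9>7]
(B,P,Z): not NE [P1→D gives 5>4; P2→R gives 8>6]
(B,Q,X): not NE [P1→A gives 9>6; P2→P gives 3>0; P3→Y gives 7>3]
(B,Q,Y): NE
(B,Q,Z): not NE [P3→Y gives 7>3]
(B,R,X): not NE [P1→C gives 9>0; P2→P gives 3>1; P3→Y gives 5>2]
(B,R,Y): not NE [P1→A gives 9>8; P2→Q gives 9>0]
(B,R,Z): not NE [P1→D gives 7>0; P3→Y gives 5>3]
(C,P,X): not NE [P3→Z gives 7>6]
(C,P,Y): not NE [P1→B gives 7>3; P2→R gives 8>4; P3→Z gives 7>0]
(C,P,Z): not NE [P1→D gives 5>1; P2→R gives 2>0]
(C,Q,X): not NE [P1→A gives 9>6; P2→P gives 9>3; P3→Y gives 9>5]
(C,Q,Y): not NE [P2→R gives 8>5]
(C,Q,Z): not NE [P1→B gives 9>4; P3→Y gives 9>8]
(C,R,X): not NE [P2→P gives 9>4; P3→Y gives 9>2]
(C,R,Y): not NE [P1→A gives 9>1]
(C,R,Z): not NE [P1→D gives 7>2; P3→Y gives 9>3]
(D,P,X): not NE [P1→C gives 7>3; P2→R gives 9>4; P3→Y gives 8>2]
(D,P,Y): not NE [P1→B gives 7>4; P2→R gives 4>2]
(D,P,Z): not NE [P2→R gives 9>7; P3→Y gives 8>1]
(D,Q,X): not NE [P1→A gives 9>2; P3→Y gives 9>0]
(D,Q,Y): not NE [P1→C gives 9>6]
(D,Q,Z): not NE [P1→B gives 9>8; P2→R gives 9>1; P3→Y gives 9>4]
(D,R,X): not NE [P1→C gives 9>8; P3→Y gives 9>8]
(D,R,Y): not NE [P1→A gives 9>5]
(D,R,Z): not NE [P3→Y gives 9>8]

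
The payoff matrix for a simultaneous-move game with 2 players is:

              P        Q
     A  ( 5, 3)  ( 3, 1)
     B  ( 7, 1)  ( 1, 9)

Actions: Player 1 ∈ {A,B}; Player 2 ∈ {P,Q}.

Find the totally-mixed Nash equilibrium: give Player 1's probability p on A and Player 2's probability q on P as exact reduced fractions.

P1 indiff ⇒ q·5+(1-q)·3 = q·7+(1-q)·1 ⇒ q(-2) = (1-q)(-2) ⇒ q = 1/2
P2 indiff ⇒ p·3+(1-p)·1 = p·1+(1-p)·9 ⇒ p(2) = (1-p)(8) ⇒ p = 4/5

p=4/5, q=1/2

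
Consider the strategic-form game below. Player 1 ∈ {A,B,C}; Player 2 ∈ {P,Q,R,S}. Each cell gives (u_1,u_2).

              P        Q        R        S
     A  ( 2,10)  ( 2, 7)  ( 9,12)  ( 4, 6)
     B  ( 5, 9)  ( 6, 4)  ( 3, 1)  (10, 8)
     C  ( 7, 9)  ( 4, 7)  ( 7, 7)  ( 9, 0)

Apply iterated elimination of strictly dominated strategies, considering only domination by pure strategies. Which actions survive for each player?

P2 drop Q (P beats it: A:10>7 B:9>4 C:9>7)
P2 drop S (P beats it: A:10>6 B:9>8 C:9>0)
P1 drop B (C beats it: P:7>5 R:7>3)
P1→{A,C} P2→{P,R}

Survivors P1:{A,C} P2:{P,R}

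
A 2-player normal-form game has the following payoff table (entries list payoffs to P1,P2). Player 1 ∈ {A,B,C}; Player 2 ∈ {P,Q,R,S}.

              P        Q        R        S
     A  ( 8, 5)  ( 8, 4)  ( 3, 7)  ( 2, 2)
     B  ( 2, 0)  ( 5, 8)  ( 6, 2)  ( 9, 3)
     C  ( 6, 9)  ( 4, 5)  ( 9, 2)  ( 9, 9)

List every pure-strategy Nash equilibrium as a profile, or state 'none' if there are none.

PSNE = {(C,S)}

(A,P): not NE [P2→R gives 7>5]
(A,Q): not NE [P2→R gives 7>4]
(A,R): not NE [P1→C gives 9>3]
(A,S): not NE [P1→C gives 9>2; P2→R gives 7>2]
(B,P): not NE [P1→A gives 8>2; P2→Q gives 8>0]
(B,Q): not NE [P1→A gives 8>5]
(B,R): not NE [P1→C gives 9>6; P2→Q gives 8>2]
(B,S): not NE [P2→Q gives 8>3]
(C,P): not NE [P1→A gives 8>6]
(C,Q): not NE [P1→A gives 8>4; P2→S gives 9>5]
(C,R): not NE [P2→S gives 9>2]
(C,S): NE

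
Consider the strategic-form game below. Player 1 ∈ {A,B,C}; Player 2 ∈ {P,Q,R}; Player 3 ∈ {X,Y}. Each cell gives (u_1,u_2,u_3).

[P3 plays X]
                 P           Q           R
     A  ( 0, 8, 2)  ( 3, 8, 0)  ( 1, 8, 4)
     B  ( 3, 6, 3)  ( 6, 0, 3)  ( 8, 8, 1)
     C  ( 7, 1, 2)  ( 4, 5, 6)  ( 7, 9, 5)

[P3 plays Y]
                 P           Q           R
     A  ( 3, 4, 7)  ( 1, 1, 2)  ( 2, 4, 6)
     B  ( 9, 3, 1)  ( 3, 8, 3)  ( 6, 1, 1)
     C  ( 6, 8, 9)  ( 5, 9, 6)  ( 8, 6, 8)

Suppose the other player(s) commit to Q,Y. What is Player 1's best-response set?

BR_1 = {C}

u_1(A vs Q,Y) = 1
u_1(B vs Q,Y) = 3
u_1(C vs Q,Y) = 5
max payoff 5 at {C}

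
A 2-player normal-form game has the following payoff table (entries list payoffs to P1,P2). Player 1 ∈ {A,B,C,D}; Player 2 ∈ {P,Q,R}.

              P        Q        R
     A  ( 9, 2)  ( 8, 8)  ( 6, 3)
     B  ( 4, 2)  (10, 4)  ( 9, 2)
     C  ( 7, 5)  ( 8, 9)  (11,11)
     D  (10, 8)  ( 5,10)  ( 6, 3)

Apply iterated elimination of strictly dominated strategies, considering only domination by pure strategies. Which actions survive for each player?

IESDS → P1:{B,C} P2:{Q,R}

P2 drop P (Q beats it: A:8>2 B:4>2 C:9>5 D:10>8)
P1 drop A (B beats it: Q:10>8 R:9>6)
P1 drop D (B beats it: Q:10>5 R:9>6)
P1→{B,C} P2→{Q,R}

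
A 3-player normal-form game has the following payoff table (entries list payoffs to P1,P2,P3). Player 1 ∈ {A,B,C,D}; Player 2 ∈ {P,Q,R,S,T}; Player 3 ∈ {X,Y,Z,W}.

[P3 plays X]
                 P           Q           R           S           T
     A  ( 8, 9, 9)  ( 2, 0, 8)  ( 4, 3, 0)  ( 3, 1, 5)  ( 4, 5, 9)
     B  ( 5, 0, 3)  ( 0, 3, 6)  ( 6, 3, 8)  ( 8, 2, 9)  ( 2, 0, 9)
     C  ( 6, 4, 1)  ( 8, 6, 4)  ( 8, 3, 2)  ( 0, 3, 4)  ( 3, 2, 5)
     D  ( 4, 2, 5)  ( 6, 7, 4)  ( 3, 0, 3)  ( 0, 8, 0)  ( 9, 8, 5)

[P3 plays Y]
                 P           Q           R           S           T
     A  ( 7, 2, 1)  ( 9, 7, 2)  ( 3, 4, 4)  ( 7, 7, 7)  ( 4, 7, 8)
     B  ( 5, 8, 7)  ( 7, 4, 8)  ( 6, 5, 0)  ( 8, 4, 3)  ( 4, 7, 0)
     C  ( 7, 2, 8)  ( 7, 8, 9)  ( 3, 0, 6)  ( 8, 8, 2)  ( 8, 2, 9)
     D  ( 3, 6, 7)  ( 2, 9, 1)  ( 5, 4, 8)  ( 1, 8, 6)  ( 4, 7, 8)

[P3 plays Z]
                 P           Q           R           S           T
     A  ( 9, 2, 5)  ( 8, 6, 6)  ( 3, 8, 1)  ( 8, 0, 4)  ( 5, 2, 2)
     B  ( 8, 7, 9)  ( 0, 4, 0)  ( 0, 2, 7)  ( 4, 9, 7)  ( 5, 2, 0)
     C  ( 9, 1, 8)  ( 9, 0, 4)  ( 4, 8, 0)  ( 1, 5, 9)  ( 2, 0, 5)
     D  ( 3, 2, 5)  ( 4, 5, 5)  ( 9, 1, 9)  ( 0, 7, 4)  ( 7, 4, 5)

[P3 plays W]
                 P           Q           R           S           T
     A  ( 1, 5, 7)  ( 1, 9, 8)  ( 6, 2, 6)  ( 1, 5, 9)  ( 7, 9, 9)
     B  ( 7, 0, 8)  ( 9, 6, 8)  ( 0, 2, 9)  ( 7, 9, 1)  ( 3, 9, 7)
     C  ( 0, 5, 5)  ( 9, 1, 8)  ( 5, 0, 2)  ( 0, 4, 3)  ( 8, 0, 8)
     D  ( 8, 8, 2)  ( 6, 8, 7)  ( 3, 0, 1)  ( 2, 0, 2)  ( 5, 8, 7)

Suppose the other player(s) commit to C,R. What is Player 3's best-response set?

u_3(X vs C,R) = 2
u_3(Y vs C,R) = 6
u_3(Z vs C,R) = 0
u_3(W vs C,R) = 2
max payoff 6 at {Y}

BR_3 = {Y}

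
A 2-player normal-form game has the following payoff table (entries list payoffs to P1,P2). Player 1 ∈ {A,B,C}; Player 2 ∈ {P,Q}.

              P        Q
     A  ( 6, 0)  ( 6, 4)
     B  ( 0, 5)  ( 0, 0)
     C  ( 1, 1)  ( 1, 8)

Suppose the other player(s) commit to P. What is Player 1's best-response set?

u_1(A vs P) = 6
u_1(B vs P) = 0
u_1(C vs P) = 1
max payoff 6 at {A}

BR_1 = {A}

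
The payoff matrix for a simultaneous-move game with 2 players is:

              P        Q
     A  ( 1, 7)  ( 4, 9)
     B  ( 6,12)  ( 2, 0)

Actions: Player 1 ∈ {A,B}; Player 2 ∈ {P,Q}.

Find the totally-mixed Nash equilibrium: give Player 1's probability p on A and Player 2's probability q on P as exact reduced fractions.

P1 mixes 6/7 on A; P2 mixes 2/7 on P

P1 indiff ⇒ q·1+(1-q)·4 = q·6+(1-q)·2 ⇒ q(-5) = (1-q)(-2) ⇒ q = 2/7
P2 indiff ⇒ p·7+(1-p)·12 = p·9+(1-p)·0 ⇒ p(-2) = (1-p)(-12) ⇒ p = 6/7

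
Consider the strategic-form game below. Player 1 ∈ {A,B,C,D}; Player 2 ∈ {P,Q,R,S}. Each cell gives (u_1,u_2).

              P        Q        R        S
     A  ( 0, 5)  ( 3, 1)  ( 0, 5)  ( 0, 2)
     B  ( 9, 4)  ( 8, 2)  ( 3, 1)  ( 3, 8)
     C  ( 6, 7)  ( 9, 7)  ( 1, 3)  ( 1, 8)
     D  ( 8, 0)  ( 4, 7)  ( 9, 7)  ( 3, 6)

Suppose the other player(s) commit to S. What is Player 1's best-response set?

P1 best: {B,D}

u_1(A vs S) = 0
u_1(B vs S) = 3
u_1(C vs S) = 1
u_1(D vs S) = 3
max payoff 3 at {B,D}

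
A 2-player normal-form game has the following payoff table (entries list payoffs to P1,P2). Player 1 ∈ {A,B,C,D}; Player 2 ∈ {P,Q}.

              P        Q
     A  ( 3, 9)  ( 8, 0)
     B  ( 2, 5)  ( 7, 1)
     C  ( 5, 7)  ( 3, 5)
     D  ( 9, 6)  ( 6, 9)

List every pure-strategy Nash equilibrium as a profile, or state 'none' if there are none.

Equilibria: none

(A,P): not NE [P1→D gives 9>3]
(A,Q): not NE [P2→P gives 9>0]
(B,P): not NE [P1→D gives 9>2]
(B,Q): not NE [P1→A gives 8>7; P2→P gives 5>1]
(C,P): not NE [P1→D gives 9>5]
(C,Q): not NE [P1→A gives 8>3; P2→P gives 7>5]
(D,P): not NE [P2→Q gives 9>6]
(D,Q): not NE [P1→A gives 8>6]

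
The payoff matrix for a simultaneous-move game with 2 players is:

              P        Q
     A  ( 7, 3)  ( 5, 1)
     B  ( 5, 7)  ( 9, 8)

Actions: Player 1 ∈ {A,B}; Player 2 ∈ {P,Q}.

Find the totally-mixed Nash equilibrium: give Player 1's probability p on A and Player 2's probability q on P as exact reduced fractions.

P1 indiff ⇒ q·7+(1-q)·5 = q·5+(1-q)·9 ⇒ q(2) = (1-q)(4) ⇒ q = 2/3
P2 indiff ⇒ p·3+(1-p)·7 = p·1+(1-p)·8 ⇒ p(2) = (1-p)(1) ⇒ p = 1/3

p=1/3, q=2/3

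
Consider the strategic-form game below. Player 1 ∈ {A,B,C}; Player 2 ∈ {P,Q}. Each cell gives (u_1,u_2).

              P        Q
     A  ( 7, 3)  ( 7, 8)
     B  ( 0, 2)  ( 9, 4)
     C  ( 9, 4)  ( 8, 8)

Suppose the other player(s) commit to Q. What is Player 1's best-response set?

u_1(A vs Q) = 7
u_1(B vs Q) = 9
u_1(C vs Q) = 8
max payoff 9 at {B}

P1 best: {B}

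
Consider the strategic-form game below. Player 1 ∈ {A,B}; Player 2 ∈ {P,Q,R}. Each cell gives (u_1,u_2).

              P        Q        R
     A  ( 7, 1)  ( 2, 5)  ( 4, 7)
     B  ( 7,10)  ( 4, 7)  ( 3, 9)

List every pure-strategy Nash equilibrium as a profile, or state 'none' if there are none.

(A,P): not NE [P2→R gives 7>1]
(A,Q): not NE [P1→B gives 4>2; P2→R gives 7>5]
(A,R): NE
(B,P): NE
(B,Q): not NE [P2→P gives 10>7]
(B,R): not NE [P1→A gives 4>3; P2→P gives 10>9]

PSNE = {(A,R), (B,P)}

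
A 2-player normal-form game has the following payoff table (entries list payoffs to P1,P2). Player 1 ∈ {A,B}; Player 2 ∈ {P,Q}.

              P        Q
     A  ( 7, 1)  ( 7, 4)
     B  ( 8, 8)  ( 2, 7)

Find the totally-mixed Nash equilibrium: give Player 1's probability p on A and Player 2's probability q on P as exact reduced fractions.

P1 indiff ⇒ q·7+(1-q)·7 = q·8+(1-q)·2 ⇒ q(-1) = (1-q)(-5) ⇒ q = 5/6
P2 indiff ⇒ p·1+(1-p)·8 = p·4+(1-p)·7 ⇒ p(-3) = (1-p)(-1) ⇒ p = 1/4

(p,q) = (1/4, 5/6)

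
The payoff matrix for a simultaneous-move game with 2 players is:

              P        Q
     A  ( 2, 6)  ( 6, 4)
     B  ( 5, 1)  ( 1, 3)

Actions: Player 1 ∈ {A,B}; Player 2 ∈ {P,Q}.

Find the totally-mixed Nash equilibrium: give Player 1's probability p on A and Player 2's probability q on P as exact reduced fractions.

P1 mixes 1/2 on A; P2 mixes 5/8 on P

P1 indiff ⇒ q·2+(1-q)·6 = q·5+(1-q)·1 ⇒ q(-3) = (1-q)(-5) ⇒ q = 5/8
P2 indiff ⇒ p·6+(1-p)·1 = p·4+(1-p)·3 ⇒ p(2) = (1-p)(2) ⇒ p = 1/2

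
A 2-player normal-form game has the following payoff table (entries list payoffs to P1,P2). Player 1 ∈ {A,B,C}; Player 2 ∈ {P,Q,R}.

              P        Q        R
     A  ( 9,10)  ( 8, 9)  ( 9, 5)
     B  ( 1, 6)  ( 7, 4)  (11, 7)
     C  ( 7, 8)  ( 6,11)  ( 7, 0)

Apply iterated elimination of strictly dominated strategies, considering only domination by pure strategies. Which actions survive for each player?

P1 drop C (A beats it: P:9>7 Q:8>6 R:9>7)
P2 drop Q (P beats it: A:10>9 B:6>4)
P1→{A,B} P2→{P,R}

Remaining: P1:{A,B} P2:{P,R}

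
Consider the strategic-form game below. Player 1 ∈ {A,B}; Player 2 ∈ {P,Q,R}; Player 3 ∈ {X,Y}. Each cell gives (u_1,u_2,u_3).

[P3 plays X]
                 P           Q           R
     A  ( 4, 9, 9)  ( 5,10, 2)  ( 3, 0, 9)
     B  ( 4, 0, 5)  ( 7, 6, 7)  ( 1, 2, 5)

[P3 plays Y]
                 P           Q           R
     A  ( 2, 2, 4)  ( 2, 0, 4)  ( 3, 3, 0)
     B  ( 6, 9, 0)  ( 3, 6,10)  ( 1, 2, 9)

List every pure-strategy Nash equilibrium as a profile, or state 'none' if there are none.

PSNE: ∅

(A,P,X): not NE [P2→Q gives 10>9]
(A,P,Y): not NE [P1→B gives 6>2; P2→R gives 3>2; P3→X gives 9>4]
(A,Q,X): not NE [P1→B gives 7>5; P3→Y gives 4>2]
(A,Q,Y): not NE [P1→B gives 3>2; P2→R gives 3>0]
(A,R,X): not NE [P2→Q gives 10>0]
(A,R,Y): not NE [P3→X gives 9>0]
(B,P,X): not NE [P2→Q gives 6>0]
(B,P,Y): not NE [P3→X gives 5>0]
(B,Q,X): not NE [P3→Y gives 10>7]
(B,Q,Y): not NE [P2→P gives 9>6]
(B,R,X): not NE [P1→A gives 3>1; P2→Q gives 6>2; P3→Y gives 9>5]
(B,R,Y): not NE [P1→A gives 3>1; P2→P gives 9>2]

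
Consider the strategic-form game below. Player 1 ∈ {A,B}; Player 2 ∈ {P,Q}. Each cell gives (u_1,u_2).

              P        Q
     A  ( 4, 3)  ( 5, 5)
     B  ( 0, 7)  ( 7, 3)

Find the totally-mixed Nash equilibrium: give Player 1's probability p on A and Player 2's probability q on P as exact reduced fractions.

(p,q) = (2/3, 1/3)

P1 indiff ⇒ q·4+(1-q)·5 = q·0+(1-q)·7 ⇒ q(4) = (1-q)(2) ⇒ q = 1/3
P2 indiff ⇒ p·3+(1-p)·7 = p·5+(1-p)·3 ⇒ p(-2) = (1-p)(-4) ⇒ p = 2/3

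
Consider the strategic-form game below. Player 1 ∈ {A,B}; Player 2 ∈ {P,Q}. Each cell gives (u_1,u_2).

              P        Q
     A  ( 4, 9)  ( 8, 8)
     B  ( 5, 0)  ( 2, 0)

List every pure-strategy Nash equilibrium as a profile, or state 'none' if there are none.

NE set: (B,P)

(A,P): not NE [P1→B gives 5>4]
(A,Q): not NE [P2→P gives 9>8]
(B,P): NE
(B,Q): not NE [P1→A gives 8>2]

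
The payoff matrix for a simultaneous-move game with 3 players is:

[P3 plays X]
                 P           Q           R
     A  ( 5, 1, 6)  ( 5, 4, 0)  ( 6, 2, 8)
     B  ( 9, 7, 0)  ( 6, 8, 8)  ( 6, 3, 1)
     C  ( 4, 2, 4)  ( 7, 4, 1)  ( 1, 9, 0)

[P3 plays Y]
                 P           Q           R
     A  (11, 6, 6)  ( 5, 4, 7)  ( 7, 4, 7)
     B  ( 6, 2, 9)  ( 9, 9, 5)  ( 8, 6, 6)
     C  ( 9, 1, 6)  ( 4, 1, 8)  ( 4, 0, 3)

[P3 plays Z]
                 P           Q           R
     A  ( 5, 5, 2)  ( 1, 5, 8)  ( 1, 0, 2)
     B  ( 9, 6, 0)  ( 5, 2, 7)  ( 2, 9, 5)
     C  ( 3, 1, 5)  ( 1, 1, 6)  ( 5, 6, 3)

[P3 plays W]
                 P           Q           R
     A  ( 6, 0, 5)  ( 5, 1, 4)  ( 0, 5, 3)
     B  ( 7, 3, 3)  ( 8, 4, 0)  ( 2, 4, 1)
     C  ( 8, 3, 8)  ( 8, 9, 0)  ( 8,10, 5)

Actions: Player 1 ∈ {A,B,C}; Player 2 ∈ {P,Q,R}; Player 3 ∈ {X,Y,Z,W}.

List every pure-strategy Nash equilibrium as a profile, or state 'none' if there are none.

Nash profiles: (A,P,Y), (C,R,W)

(A,P,X): not NE [P1→B gives 9>5; P2→Q gives 4>1]
(A,P,Y): NE
(A,P,Z): not NE [P1→B gives 9>5; P3→Y gives 6>2]
(A,P,W): not NE [P1→C gives 8>6; P2→R gives 5>0; P3→Y gives 6>5]
(A,Q,X): not NE [P1→C gives 7>5; P3→Z gives 8>0]
(A,Q,Y): not NE [P1→B gives 9>5; P2→P gives 6>4; P3→Z gives 8>7]
(A,Q,Z): not NE [P1→B gives 5>1]
(A,Q,W): not NE [P1→C gives 8>5; P2→R gives 5>1; P3→Z gives 8>4]
(A,R,X): not NE [P2→Q gives 4>2]
(A,R,Y): not NE [P1→B gives 8>7; P2→P gives 6>4; P3→X gives 8>7]
(A,R,Z): not NE [P1→C gives 5>1; P2→Q gives 5>0; P3→X gives 8>2]
(A,R,W): not NE [P1→C gives 8>0; P3→X gives 8>3]
(B,P,X): not NE [P2→Q gives 8>7; P3→Y gives 9>0]
(B,P,Y): not NE [P1→A gives 11>6; P2→Q gives 9>2]
(B,P,Z): not NE [P2→R gives 9>6; P3→Y gives 9>0]
(B,P,W): not NE [P1→C gives 8>7; P2→R gives 4>3; P3→Y gives 9>3]
(B,Q,X): not NE [P1→C gives 7>6]
(B,Q,Y): not NE [P3→X gives 8>5]
(B,Q,Z): not NE [P2→R gives 9>2; P3→X gives 8>7]
(B,Q,W): not NE [P3→X gives 8>0]
(B,R,X): not NE [P2→Q gives 8>3; P3→Y gives 6>1]
(B,R,Y): not NE [P2→Q gives 9>6]
(B,R,Z): not NE [P1→C gives 5>2; P3→Y gives 6>5]
(B,R,W): not NE [P1→C gives 8>2; P3→Y gives 6>1]
(C,P,X): not NE [P1→B gives 9>4; P2→R gives 9>2; P3→W gives 8>4]
(C,P,Y): not NE [P1→A gives 11>9; P3→W gives 8>6]
(C,P,Z): not NE [P1→B gives 9>3; P2→R gives 6>1; P3→W gives 8>5]
(C,P,W): not NE [P2→R gives 10>3]
(C,Q,X): not NE [P2→R gives 9>4; P3→Y gives 8>1]
(C,Q,Y): not NE [P1→B gives 9>4]
(C,Q,Z): not NE [P1→B gives 5>1; P2→R gives 6>1; P3→Y gives 8>6]
(C,Q,W): not NE [P2→R gives 10>9; P3→Y gives 8>0]
(C,R,X): not NE [P1→B gives 6>1; P3→W gives 5>0]
(C,R,Y): not NE [P1→B gives 8>4; P2→Q gives 1>0; P3→W gives 5>3]
(C,R,Z): not NE [P3→W gives 5>3]
(C,R,W): NE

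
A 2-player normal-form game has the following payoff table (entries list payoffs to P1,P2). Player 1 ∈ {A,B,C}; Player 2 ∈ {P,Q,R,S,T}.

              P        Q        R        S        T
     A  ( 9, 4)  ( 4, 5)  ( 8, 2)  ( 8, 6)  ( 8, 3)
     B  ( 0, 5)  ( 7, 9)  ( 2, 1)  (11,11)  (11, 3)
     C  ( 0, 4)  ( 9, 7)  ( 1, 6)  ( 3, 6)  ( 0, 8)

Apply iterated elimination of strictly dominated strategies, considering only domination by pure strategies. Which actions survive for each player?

Remaining: P1:{B,C} P2:{Q,S,T}

P2 drop P (Q beats it: A:5>4 B:9>5 C:7>4)
P2 drop R (Q beats it: A:5>2 B:9>1 C:7>6)
P1 drop A (B beats it: Q:7>4 S:11>8 T:11>8)
P1→{B,C} P2→{Q,S,T}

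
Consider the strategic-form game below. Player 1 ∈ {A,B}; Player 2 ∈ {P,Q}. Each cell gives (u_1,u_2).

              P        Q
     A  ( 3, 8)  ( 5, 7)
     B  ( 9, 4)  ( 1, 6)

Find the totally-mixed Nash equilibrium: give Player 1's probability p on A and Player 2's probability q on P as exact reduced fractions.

(p,q) = (2/3, 2/5)

P1 indiff ⇒ q·3+(1-q)·5 = q·9+(1-q)·1 ⇒ q(-6) = (1-q)(-4) ⇒ q = 2/5
P2 indiff ⇒ p·8+(1-p)·4 = p·7+(1-p)·6 ⇒ p(1) = (1-p)(2) ⇒ p = 2/3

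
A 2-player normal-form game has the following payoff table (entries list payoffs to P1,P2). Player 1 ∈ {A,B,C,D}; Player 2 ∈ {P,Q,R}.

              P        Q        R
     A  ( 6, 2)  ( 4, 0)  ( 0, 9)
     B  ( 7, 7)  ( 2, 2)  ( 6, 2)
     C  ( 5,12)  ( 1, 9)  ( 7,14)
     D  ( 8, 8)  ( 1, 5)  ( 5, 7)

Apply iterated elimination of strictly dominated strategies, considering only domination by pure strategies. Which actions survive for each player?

Remaining: P1:{B,C,D} P2:{P,R}

P2 drop Q (P beats it: A:2>0 B:7>2 C:12>9 D:8>5)
P1 drop A (B beats it: P:7>6 R:6>0)
P1→{B,C,D} P2→{P,R}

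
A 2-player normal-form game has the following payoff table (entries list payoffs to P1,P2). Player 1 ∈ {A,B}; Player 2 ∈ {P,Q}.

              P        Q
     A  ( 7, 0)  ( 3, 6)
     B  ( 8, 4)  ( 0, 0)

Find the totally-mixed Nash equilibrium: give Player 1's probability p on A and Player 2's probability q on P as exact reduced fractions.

P1 indiff ⇒ q·7+(1-q)·3 = q·8+(1-q)·0 ⇒ q(-1) = (1-q)(-3) ⇒ q = 3/4
P2 indiff ⇒ p·0+(1-p)·4 = p·6+(1-p)·0 ⇒ p(-6) = (1-p)(-4) ⇒ p = 2/5

P1 mixes 2/5 on A; P2 mixes 3/4 on P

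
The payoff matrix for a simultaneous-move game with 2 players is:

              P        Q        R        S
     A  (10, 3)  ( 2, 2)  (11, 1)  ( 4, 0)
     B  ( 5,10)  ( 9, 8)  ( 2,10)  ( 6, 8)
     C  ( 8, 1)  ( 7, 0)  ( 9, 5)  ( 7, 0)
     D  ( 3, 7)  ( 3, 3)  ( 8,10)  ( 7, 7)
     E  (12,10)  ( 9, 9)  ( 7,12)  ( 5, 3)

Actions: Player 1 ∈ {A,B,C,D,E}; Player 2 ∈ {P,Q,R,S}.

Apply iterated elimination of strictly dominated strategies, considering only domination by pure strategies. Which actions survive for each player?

Remaining: P1:{A,E} P2:{P,R}

P2 drop Q (P beats it: A:3>2 B:10>8 C:1>0 D:7>3 E:10>9)
P1 drop B (C beats it: P:8>5 R:9>2 S:7>6)
P2 drop S (R beats it: A:1>0 C:5>0 D:10>7 E:12>3)
P1 drop C (A beats it: P:10>8 R:11>9)
P1 drop D (A beats it: P:10>3 R:11>8)
P1→{A,E} P2→{P,R}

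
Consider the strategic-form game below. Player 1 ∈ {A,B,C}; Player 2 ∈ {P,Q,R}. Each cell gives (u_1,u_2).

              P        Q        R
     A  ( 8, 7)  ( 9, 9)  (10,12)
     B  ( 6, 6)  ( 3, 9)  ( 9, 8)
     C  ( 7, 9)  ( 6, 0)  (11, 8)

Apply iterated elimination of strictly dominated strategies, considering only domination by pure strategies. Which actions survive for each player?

P1 drop B (A beats it: P:8>6 Q:9>3 R:10>9)
P2 drop Q (R beats it: A:12>9 C:8>0)
P1→{A,C} P2→{P,R}

IESDS → P1:{A,C} P2:{P,R}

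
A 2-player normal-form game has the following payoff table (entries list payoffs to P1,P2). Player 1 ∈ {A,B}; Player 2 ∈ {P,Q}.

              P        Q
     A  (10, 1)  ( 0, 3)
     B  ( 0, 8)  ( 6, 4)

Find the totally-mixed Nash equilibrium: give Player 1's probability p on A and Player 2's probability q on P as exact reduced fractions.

P1 indiff ⇒ q·10+(1-q)·0 = q·0+(1-q)·6 ⇒ q(10) = (1-q)(6) ⇒ q = 3/8
P2 indiff ⇒ p·1+(1-p)·8 = p·3+(1-p)·4 ⇒ p(-2) = (1-p)(-4) ⇒ p = 2/3

P1 mixes 2/3 on A; P2 mixes 3/8 on P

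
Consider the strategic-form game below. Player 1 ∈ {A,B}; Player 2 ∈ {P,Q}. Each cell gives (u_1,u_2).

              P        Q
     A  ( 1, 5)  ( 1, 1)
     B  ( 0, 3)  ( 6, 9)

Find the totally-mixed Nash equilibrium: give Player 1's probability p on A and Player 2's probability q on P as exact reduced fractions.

(p,q) = (3/5, 5/6)

P1 indiff ⇒ q·1+(1-q)·1 = q·0+(1-q)·6 ⇒ q(1) = (1-q)(5) ⇒ q = 5/6
P2 indiff ⇒ p·5+(1-p)·3 = p·1+(1-p)·9 ⇒ p(4) = (1-p)(6) ⇒ p = 3/5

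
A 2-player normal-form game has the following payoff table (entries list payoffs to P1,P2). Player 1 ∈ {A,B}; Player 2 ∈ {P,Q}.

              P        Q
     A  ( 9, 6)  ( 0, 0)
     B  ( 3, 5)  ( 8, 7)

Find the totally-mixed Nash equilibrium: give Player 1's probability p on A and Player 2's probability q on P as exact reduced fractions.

P1 mixes 1/4 on A; P2 mixes 4/7 on P

P1 indiff ⇒ q·9+(1-q)·0 = q·3+(1-q)·8 ⇒ q(6) = (1-q)(8) ⇒ q = 4/7
P2 indiff ⇒ p·6+(1-p)·5 = p·0+(1-p)·7 ⇒ p(6) = (1-p)(2) ⇒ p = 1/4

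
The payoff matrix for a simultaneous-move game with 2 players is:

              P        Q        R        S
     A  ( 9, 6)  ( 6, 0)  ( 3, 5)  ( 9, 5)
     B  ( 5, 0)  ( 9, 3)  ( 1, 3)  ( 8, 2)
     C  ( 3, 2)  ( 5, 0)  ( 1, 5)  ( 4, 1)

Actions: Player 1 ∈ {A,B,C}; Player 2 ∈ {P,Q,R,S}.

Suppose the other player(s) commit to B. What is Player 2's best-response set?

argmax u_2 = {Q,R}

u_2(P vs B) = 0
u_2(Q vs B) = 3
u_2(R vs B) = 3
u_2(S vs B) = 2
max payoff 3 at {Q,R}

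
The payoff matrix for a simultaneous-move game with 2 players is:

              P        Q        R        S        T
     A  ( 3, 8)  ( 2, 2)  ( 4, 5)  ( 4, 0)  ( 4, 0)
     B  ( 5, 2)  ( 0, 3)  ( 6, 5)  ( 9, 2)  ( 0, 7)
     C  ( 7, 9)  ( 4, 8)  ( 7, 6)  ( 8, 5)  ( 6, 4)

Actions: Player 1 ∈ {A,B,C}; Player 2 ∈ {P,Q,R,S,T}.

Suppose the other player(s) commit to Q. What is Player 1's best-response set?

BR_1 = {C}

u_1(A vs Q) = 2
u_1(B vs Q) = 0
u_1(C vs Q) = 4
max payoff 4 at {C}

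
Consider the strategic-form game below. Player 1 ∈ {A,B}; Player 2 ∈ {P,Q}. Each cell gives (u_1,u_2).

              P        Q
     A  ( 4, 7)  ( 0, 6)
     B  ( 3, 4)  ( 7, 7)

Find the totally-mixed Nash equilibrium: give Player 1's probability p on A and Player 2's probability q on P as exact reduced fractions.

P1 mixes 3/4 on A; P2 mixes 7/8 on P

P1 indiff ⇒ q·4+(1-q)·0 = q·3+(1-q)·7 ⇒ q(1) = (1-q)(7) ⇒ q = 7/8
P2 indiff ⇒ p·7+(1-p)·4 = p·6+(1-p)·7 ⇒ p(1) = (1-p)(3) ⇒ p = 3/4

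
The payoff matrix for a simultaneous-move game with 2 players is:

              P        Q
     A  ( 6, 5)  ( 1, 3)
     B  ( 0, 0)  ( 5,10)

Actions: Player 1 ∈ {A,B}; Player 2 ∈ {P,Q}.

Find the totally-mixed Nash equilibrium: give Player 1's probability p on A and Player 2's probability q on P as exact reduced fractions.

P1 indiff ⇒ q·6+(1-q)·1 = q·0+(1-q)·5 ⇒ q(6) = (1-q)(4) ⇒ q = 2/5
P2 indiff ⇒ p·5+(1-p)·0 = p·3+(1-p)·10 ⇒ p(2) = (1-p)(10) ⇒ p = 5/6

p=5/6, q=2/5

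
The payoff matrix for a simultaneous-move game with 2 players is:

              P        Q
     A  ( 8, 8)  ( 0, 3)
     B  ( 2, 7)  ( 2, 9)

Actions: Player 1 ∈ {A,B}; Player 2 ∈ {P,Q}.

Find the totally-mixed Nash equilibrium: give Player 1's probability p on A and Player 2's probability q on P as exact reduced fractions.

p=2/7, q=1/4

P1 indiff ⇒ q·8+(1-q)·0 = q·2+(1-q)·2 ⇒ q(6) = (1-q)(2) ⇒ q = 1/4
P2 indiff ⇒ p·8+(1-p)·7 = p·3+(1-p)·9 ⇒ p(5) = (1-p)(2) ⇒ p = 2/7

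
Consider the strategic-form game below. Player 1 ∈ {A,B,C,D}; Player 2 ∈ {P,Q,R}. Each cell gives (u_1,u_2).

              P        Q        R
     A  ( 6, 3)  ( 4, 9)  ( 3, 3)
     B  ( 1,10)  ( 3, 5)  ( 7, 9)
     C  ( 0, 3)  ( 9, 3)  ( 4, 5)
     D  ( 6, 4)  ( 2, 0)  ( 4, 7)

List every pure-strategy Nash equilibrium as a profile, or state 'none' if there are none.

PSNE: ∅

(A,P): not NE [P2→Q gives 9>3]
(A,Q): not NE [P1→C gives 9>4]
(A,R): not NE [P1→B gives 7>3; P2→Q gives 9>3]
(B,P): not NE [P1→D gives 6>1]
(B,Q): not NE [P1→C gives 9>3; P2→P gives 10>5]
(B,R): not NE [P2→P gives 10>9]
(C,P): not NE [P1→D gives 6>0; P2→R gives 5>3]
(C,Q): not NE [P2→R gives 5>3]
(C,R): not NE [P1→B gives 7>4]
(D,P): not NE [P2→R gives 7>4]
(D,Q): not NE [P1→C gives 9>2; P2→R gives 7>0]
(D,R): not NE [P1→B gives 7>4]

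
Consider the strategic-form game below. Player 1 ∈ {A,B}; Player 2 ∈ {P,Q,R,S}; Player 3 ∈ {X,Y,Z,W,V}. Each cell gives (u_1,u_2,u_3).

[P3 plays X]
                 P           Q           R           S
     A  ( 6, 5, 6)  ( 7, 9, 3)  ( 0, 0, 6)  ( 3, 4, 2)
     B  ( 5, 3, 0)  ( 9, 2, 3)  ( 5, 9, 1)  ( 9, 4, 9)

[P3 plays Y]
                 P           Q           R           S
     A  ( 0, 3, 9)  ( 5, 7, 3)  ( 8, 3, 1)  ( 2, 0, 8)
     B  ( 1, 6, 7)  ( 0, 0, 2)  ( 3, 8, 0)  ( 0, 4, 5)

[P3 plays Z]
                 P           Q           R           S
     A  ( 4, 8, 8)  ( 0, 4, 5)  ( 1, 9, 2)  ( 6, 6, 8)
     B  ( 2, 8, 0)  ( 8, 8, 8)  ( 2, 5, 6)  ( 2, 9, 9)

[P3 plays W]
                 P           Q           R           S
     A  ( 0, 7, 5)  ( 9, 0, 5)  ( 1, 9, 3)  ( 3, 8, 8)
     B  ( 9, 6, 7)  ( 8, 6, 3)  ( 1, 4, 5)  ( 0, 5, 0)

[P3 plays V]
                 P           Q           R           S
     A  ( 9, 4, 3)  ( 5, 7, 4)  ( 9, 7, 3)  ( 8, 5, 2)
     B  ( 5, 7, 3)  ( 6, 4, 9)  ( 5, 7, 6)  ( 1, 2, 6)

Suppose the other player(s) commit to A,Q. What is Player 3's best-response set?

argmax u_3 = {Z,W}

u_3(X vs A,Q) = 3
u_3(Y vs A,Q) = 3
u_3(Z vs A,Q) = 5
u_3(W vs A,Q) = 5
u_3(V vs A,Q) = 4
max payoff 5 at {Z,W}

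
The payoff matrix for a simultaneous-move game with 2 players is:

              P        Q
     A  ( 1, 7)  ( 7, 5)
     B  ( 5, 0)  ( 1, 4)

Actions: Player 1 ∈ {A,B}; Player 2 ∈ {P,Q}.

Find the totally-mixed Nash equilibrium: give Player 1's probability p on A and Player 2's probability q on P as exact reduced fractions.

(p,q) = (2/3, 3/5)

P1 indiff ⇒ q·1+(1-q)·7 = q·5+(1-q)·1 ⇒ q(-4) = (1-q)(-6) ⇒ q = 3/5
P2 indiff ⇒ p·7+(1-p)·0 = p·5+(1-p)·4 ⇒ p(2) = (1-p)(4) ⇒ p = 2/3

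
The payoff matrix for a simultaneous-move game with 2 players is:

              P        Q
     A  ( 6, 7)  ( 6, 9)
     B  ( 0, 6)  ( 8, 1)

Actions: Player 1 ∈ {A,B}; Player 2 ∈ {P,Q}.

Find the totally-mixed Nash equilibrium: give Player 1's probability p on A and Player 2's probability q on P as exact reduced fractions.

P1 indiff ⇒ q·6+(1-q)·6 = q·0+(1-q)·8 ⇒ q(6) = (1-q)(2) ⇒ q = 1/4
P2 indiff ⇒ p·7+(1-p)·6 = p·9+(1-p)·1 ⇒ p(-2) = (1-p)(-5) ⇒ p = 5/7

P1 mixes 5/7 on A; P2 mixes 1/4 on P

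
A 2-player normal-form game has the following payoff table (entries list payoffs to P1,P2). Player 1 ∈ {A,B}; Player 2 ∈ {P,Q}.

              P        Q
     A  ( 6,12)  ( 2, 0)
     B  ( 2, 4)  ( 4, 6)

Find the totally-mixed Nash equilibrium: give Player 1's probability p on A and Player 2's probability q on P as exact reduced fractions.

P1 indiff ⇒ q·6+(1-q)·2 = q·2+(1-q)·4 ⇒ q(4) = (1-q)(2) ⇒ q = 1/3
P2 indiff ⇒ p·12+(1-p)·4 = p·0+(1-p)·6 ⇒ p(12) = (1-p)(2) ⇒ p = 1/7

P1 mixes 1/7 on A; P2 mixes 1/3 on P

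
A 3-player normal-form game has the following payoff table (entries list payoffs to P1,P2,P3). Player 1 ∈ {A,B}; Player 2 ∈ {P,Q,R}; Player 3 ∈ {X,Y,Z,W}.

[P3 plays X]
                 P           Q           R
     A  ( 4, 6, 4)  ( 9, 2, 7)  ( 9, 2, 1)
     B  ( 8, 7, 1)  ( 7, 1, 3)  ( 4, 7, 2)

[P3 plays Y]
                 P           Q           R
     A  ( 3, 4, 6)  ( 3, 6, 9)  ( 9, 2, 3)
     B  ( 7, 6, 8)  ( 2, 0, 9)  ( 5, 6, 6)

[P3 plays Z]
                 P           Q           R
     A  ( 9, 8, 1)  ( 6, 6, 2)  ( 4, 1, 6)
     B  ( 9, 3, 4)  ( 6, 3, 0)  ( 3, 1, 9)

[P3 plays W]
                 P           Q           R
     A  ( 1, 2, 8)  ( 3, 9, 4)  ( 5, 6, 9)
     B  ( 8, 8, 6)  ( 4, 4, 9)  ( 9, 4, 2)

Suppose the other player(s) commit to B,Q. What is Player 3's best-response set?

u_3(X vs B,Q) = 3
u_3(Y vs B,Q) = 9
u_3(Z vs B,Q) = 0
u_3(W vs B,Q) = 9
max payoff 9 at {Y,W}

P3 best: {Y,W}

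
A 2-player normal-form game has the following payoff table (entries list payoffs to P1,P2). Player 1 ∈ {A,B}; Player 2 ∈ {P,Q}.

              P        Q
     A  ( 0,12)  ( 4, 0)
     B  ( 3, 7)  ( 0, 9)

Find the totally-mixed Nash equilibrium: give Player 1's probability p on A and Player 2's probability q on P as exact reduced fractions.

(p,q) = (1/7, 4/7)

P1 indiff ⇒ q·0+(1-q)·4 = q·3+(1-q)·0 ⇒ q(-3) = (1-q)(-4) ⇒ q = 4/7
P2 indiff ⇒ p·12+(1-p)·7 = p·0+(1-p)·9 ⇒ p(12) = (1-p)(2) ⇒ p = 1/7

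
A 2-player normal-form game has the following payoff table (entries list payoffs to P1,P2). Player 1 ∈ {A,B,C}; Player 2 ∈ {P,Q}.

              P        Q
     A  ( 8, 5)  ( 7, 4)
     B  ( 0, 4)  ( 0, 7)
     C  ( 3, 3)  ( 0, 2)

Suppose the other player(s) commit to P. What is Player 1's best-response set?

BR_1 = {A}

u_1(A vs P) = 8
u_1(B vs P) = 0
u_1(C vs P) = 3
max payoff 8 at {A}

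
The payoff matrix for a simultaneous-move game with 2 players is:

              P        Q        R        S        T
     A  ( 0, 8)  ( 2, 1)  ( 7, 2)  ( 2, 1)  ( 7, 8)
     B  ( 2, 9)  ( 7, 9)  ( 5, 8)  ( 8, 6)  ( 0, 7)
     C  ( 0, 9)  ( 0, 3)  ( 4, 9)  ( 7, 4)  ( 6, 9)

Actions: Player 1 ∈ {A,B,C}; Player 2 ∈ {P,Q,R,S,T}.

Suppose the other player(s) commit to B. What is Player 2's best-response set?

u_2(P vs B) = 9
u_2(Q vs B) = 9
u_2(R vs B) = 8
u_2(S vs B) = 6
u_2(T vs B) = 7
max payoff 9 at {P,Q}

argmax u_2 = {P,Q}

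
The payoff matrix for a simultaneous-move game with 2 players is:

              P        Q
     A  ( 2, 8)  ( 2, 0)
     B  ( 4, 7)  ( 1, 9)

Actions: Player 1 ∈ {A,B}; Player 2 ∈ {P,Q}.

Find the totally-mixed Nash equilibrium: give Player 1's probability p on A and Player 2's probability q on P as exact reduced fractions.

P1 indiff ⇒ q·2+(1-q)·2 = q·4+(1-q)·1 ⇒ q(-2) = (1-q)(-1) ⇒ q = 1/3
P2 indiff ⇒ p·8+(1-p)·7 = p·0+(1-p)·9 ⇒ p(8) = (1-p)(2) ⇒ p = 1/5

p=1/5, q=1/3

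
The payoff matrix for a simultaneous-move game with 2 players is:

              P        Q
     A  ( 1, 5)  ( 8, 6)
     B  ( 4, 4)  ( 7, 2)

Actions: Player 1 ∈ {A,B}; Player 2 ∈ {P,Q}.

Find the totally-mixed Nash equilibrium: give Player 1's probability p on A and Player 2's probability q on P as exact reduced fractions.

p=2/3, q=1/4

P1 indiff ⇒ q·1+(1-q)·8 = q·4+(1-q)·7 ⇒ q(-3) = (1-q)(-1) ⇒ q = 1/4
P2 indiff ⇒ p·5+(1-p)·4 = p·6+(1-p)·2 ⇒ p(-1) = (1-p)(-2) ⇒ p = 2/3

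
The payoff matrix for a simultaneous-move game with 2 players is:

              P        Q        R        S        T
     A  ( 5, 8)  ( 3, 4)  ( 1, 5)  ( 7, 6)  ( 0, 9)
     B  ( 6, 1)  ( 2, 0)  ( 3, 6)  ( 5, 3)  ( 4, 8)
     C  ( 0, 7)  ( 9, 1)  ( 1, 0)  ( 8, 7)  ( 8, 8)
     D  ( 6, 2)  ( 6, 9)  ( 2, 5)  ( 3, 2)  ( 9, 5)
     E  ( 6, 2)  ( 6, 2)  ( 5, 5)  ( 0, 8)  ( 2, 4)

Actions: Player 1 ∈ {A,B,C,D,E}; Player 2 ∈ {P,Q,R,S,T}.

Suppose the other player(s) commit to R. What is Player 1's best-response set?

argmax u_1 = {E}

u_1(A vs R) = 1
u_1(B vs R) = 3
u_1(C vs R) = 1
u_1(D vs R) = 2
u_1(E vs R) = 5
max payoff 5 at {E}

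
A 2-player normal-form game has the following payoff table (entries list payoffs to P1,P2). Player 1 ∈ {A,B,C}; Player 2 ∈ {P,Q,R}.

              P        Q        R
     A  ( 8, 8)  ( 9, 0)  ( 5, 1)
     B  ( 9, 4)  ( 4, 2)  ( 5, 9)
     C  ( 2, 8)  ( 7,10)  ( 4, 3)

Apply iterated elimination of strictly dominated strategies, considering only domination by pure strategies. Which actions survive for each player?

P1 drop C (A beats it: P:8>2 Q:9>7 R:5>4)
P2 drop Q (P beats it: A:8>0 B:4>2)
P1→{A,B} P2→{P,R}

Survivors P1:{A,B} P2:{P,R}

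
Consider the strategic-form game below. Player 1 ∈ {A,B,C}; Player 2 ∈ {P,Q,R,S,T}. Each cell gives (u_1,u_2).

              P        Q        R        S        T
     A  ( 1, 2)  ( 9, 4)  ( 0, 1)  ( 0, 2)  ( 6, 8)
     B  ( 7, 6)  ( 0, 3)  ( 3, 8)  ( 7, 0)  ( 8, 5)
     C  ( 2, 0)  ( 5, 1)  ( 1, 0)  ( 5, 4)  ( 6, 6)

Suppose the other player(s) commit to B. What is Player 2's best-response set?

u_2(P vs B) = 6
u_2(Q vs B) = 3
u_2(R vs B) = 8
u_2(S vs B) = 0
u_2(T vs B) = 5
max payoff 8 at {R}

BR_2 = {R}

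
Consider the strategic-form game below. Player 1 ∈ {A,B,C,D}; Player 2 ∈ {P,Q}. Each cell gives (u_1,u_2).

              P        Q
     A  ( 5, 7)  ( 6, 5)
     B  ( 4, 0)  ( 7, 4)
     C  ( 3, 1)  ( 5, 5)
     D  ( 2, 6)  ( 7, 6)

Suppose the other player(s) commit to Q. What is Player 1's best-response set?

argmax u_1 = {B,D}

u_1(A vs Q) = 6
u_1(B vs Q) = 7
u_1(C vs Q) = 5
u_1(D vs Q) = 7
max payoff 7 at {B,D}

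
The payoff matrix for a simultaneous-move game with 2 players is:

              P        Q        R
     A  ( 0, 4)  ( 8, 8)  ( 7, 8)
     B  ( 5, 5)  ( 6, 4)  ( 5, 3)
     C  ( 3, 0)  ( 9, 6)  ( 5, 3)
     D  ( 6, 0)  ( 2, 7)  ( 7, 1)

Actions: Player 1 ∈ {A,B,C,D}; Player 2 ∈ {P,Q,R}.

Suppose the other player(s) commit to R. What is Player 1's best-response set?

u_1(A vs R) = 7
u_1(B vs R) = 5
u_1(C vs R) = 5
u_1(D vs R) = 7
max payoff 7 at {A,D}

P1 best: {A,D}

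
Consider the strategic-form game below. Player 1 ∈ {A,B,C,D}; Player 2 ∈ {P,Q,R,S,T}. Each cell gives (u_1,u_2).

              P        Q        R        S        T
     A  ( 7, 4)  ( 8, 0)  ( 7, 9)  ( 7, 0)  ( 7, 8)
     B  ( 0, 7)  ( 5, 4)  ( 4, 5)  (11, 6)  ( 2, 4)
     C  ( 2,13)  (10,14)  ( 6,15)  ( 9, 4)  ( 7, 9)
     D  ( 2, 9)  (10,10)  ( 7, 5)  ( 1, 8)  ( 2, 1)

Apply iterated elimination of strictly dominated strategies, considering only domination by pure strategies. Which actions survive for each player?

Remaining: P1:{A,C,D} P2:{P,Q,R}

P2 drop S (P beats it: A:4>0 B:7>6 C:13>4 D:9>8)
P1 drop B (A beats it: P:7>0 Q:8>5 R:7>4 T:7>2)
P2 drop T (R beats it: A:9>8 C:15>9 D:5>1)
P1→{A,C,D} P2→{P,Q,R}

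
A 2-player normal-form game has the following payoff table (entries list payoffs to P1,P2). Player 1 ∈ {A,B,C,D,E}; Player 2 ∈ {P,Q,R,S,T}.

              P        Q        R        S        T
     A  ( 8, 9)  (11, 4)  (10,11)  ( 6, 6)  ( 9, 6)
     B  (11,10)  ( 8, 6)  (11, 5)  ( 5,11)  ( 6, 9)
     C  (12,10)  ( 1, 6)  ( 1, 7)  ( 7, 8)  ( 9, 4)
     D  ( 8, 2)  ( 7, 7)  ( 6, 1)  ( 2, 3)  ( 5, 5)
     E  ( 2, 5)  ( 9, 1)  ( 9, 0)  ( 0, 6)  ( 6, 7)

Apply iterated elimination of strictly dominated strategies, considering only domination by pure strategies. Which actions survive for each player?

P1 drop D (B beats it: P:11>8 Q:8>7 R:11>6 S:5>2 T:6>5)
P1 drop E (A beats it: P:8>2 Q:11>9 R:10>9 S:6>0 T:9>6)
P2 drop Q (P beats it: A:9>4 B:10>6 C:10>6)
P2 drop T (P beats it: A:9>6 B:10>9 C:10>4)
P1→{A,B,C} P2→{P,R,S}

Survivors P1:{A,B,C} P2:{P,R,S}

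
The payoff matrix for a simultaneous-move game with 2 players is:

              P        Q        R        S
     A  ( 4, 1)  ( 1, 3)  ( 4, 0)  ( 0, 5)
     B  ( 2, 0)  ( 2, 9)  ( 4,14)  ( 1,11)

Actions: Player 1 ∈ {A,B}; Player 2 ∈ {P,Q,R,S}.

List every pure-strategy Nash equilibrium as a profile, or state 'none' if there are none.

(A,P): not NE [P2→S gives 5>1]
(A,Q): not NE [P1→B gives 2>1; P2→S gives 5>3]
(A,R): not NE [P2→S gives 5>0]
(A,S): not NE [P1→B gives 1>0]
(B,P): not NE [P1→A gives 4>2; P2→R gives 14>0]
(B,Q): not NE [P2→R gives 14>9]
(B,R): NE
(B,S): not NE [P2→R gives 14>11]

NE set: (B,R)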